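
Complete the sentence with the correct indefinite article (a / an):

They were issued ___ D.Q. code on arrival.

a

The indefinite article is chosen by the initial *sound* of the following word, not its spelling.
The initialism *D.Q.* is read letter by letter; the first letter, D, is pronounced /diː/, which begins with a consonant sound.
So the article is *a*: They were issued a D.Q. code on arrival.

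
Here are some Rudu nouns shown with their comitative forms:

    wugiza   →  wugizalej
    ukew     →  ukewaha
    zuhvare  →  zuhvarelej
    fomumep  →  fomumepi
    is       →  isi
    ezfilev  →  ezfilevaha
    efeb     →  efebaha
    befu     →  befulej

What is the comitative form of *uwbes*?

uwbesi

The alternation tracks the final sound of the stem — -i when the stem ends in a voiceless consonant (*fomumep*, *is*); -aha when the stem ends in a voiced consonant (*ukew*, *ezfilev*, *efeb*); -lej when the stem ends in a vowel (*wugiza*, *zuhvare*, *befu*).
Since the final sound of *uwbes* is /s/ (a voiceless consonant), it takes -i, giving *uwbesi*.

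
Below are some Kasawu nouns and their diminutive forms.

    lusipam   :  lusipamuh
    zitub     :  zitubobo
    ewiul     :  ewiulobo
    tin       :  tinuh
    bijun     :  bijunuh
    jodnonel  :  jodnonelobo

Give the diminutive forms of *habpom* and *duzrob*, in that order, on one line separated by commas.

habpomuh, duzrobobo

The pattern is nasality of the final consonant: -uh when the stem ends in a nasal (*lusipam*, *tin*, *bijun*); -obo when the stem ends in a non-nasal consonant (*zitub*, *ewiul*, *jodnonel*).
*habpom*: final consonant = /m/, a nasal → -uh → *habpomuh*.
The final consonant of *duzrob* is /b/, which is non-nasal, so the suffix is -obo, giving *duzrobobo*.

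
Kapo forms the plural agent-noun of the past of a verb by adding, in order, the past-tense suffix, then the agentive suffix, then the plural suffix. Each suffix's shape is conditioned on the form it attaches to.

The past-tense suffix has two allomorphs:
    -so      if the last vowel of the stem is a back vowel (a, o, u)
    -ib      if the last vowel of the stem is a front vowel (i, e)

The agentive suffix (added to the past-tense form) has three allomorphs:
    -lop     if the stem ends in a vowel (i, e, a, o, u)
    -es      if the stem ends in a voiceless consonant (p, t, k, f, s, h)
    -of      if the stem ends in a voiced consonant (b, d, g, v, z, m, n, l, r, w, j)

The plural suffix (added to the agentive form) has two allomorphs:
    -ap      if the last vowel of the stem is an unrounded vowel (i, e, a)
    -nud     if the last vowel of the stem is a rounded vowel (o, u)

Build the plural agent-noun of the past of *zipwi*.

*zipwi* — last vowel /i/ (a front vowel) → -ib → *zipwiib*.
The final sound of the past-tense form *zipwiib* is /b/, which is a voiced consonant, so the agentive suffix is -of, giving *zipwiibof*.
Since the last vowel of the agentive form *zipwiibof* is /o/ (a rounded vowel), it takes -nud, giving *zipwiibofnud*.

zipwiibofnud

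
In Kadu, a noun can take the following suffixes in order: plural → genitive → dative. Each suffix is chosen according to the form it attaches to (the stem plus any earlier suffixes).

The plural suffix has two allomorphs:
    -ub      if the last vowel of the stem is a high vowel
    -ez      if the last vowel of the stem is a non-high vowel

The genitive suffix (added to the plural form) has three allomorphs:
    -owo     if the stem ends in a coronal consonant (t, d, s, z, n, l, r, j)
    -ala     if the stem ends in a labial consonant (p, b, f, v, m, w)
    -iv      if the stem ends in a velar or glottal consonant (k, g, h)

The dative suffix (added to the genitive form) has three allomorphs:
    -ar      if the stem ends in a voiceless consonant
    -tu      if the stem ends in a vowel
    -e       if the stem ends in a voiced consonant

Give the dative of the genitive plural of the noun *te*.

*te* — last vowel /e/ (a non-high vowel) → -ez → *teez*.
Since the final consonant of the plural form *teez* is /z/ (coronal), it takes -owo, giving *teezowo*.
The final sound of the genitive form *teezowo* is /o/, which is a vowel, so the dative suffix is -tu, giving *teezowotu*.

teezowotu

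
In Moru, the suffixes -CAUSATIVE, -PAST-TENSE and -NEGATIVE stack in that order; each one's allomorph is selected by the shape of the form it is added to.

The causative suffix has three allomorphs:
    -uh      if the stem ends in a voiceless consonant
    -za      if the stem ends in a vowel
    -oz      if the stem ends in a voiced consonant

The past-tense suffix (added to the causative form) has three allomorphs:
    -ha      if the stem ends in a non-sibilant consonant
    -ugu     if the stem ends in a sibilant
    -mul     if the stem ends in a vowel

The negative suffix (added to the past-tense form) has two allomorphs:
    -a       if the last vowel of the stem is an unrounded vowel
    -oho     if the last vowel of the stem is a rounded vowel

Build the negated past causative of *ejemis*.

ejemisuhhaa

Since the final sound of *ejemis* is /s/ (a voiceless consonant), it takes -uh, giving *ejemisuh*.
The final sound of the causative form *ejemisuh* is /h/, which is a non-sibilant consonant, so the past-tense suffix is -ha, giving *ejemisuhha*.
The past-tense form *ejemisuhha* — last vowel /a/ (an unrounded vowel) → -a → *ejemisuhhaa*.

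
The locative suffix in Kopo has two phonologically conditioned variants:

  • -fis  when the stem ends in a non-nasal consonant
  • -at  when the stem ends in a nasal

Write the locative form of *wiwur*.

wiwurfis

Since the final consonant of *wiwur* is /r/ (non-nasal), it takes -fis, giving *wiwurfis*.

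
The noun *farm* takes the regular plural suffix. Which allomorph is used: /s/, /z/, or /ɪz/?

/z/

The stem *farm* ends in a voiced non-sibilant sound.
The plural suffix surfaces as /ɪz/ after sibilants, /s/ after other voiceless consonants, and /z/ after other voiced sounds.
So the plural -s on *farm* is pronounced /z/.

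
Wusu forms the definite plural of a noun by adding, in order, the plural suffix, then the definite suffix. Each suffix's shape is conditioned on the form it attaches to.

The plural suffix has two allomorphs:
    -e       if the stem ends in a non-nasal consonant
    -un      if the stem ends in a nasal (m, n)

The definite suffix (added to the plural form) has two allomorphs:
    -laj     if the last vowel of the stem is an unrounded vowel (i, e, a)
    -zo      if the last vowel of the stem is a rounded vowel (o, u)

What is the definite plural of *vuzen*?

vuzenunzo

The final consonant of *vuzen* is /n/, which is a nasal, so the plural suffix is -un, giving *vuzenun*.
Since the last vowel of the plural form *vuzenun* is /u/ (a rounded vowel), it takes -zo, giving *vuzenunzo*.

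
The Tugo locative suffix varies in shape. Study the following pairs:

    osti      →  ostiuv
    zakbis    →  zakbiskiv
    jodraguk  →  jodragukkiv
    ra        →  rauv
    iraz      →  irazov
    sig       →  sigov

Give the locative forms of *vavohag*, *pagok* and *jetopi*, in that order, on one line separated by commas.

Looking at the final sound of each stem: -kiv when the stem ends in a voiceless consonant (*zakbis*, *jodraguk*); -ov when the stem ends in a voiced consonant (*iraz*, *sig*); -uv when the stem ends in a vowel (*osti*, *ra*).
Since the final sound of *vavohag* is /g/ (a voiced consonant), it takes -ov, giving *vavohagov*.
Since the final sound of *pagok* is /k/ (a voiceless consonant), it takes -kiv, giving *pagokkiv*.
The final sound of *jetopi* is /i/, which is a vowel, so the suffix is -uv, giving *jetopiuv*.

vavohagov, pagokkiv, jetopiuv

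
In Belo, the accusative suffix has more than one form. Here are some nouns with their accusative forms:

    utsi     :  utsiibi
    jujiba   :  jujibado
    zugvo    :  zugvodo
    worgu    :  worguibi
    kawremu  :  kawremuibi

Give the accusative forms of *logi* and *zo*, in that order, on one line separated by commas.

logiibi, zodo

The alternation tracks the last vowel of the stem — -ibi when the last vowel of the stem is a high vowel (*utsi*, *worgu*, *kawremu*); -do when the last vowel of the stem is a non-high vowel (*jujiba*, *zugvo*).
The last vowel of *logi* is /i/, which is a high vowel, so the suffix is -ibi, giving *logiibi*.
*zo* — last vowel /o/ (a non-high vowel) → -do → *zodo*.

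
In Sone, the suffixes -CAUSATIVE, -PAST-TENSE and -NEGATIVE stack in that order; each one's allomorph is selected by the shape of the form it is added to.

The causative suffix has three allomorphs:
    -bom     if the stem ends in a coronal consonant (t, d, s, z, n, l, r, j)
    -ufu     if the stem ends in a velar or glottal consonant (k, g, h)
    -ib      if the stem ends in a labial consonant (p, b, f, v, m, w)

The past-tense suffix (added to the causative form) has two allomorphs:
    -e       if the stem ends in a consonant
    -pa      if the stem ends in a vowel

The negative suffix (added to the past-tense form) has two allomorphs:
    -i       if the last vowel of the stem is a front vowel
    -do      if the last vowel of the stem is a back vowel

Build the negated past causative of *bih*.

bihufupado

Since the final consonant of *bih* is /h/ (velar/glottal), it takes -ufu, giving *bihufu*.
The causative form *bihufu* — final sound /u/ (a vowel) → -pa → *bihufupa*.
The last vowel of the past-tense form *bihufupa* is /a/, which is a back vowel, so the negative suffix is -do, giving *bihufupado*.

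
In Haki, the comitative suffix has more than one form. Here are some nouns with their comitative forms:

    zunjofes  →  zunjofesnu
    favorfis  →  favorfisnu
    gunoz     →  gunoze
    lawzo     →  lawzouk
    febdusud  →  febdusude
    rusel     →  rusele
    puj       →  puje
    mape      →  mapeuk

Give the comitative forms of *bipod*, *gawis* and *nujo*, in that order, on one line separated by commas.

The pattern is voicing of the final sound: -nu when the stem ends in a voiceless consonant (*zunjofes*, *favorfis*); -e when the stem ends in a voiced consonant (*gunoz*, *febdusud*, *rusel*, *puj*); -uk when the stem ends in a vowel (*lawzo*, *mape*).
Since the final sound of *bipod* is /d/ (a voiced consonant), it takes -e, giving *bipode*.
The final sound of *gawis* is /s/, which is a voiceless consonant, so the suffix is -nu, giving *gawisnu*.
*nujo* — final sound /o/ (a vowel) → -uk → *nujouk*.

bipode, gawisnu, nujouk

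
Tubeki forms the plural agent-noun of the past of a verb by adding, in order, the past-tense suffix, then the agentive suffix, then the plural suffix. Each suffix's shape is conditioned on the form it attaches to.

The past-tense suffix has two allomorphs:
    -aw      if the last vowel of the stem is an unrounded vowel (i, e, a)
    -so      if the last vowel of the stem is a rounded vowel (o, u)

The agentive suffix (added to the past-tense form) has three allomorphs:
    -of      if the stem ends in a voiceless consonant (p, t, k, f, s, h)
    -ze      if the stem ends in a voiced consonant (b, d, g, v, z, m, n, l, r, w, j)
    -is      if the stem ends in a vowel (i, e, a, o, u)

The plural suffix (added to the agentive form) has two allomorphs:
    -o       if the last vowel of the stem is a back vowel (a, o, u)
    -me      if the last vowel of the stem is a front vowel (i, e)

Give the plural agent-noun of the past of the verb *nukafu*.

nukafusoisme

*nukafu*: last vowel = /u/, a rounded vowel → -so → *nukafuso*.
The final sound of the past-tense form *nukafuso* is /o/, which is a vowel, so the agentive suffix is -is, giving *nukafusois*.
The agentive form *nukafusois* — last vowel /i/ (a front vowel) → -me → *nukafusoisme*.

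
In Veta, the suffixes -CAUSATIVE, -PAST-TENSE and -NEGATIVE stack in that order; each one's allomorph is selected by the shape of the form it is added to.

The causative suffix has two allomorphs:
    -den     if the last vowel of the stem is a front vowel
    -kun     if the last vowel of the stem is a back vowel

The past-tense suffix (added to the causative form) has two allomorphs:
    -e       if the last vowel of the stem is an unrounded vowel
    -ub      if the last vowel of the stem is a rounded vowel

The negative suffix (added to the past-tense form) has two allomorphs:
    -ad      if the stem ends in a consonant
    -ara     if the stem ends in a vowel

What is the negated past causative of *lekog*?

*lekog*: last vowel = /o/, a back vowel → -kun → *lekogkun*.
The last vowel of the causative form *lekogkun* is /u/, which is a rounded vowel, so the past-tense suffix is -ub, giving *lekogkunub*.
The past-tense form *lekogkunub* — final sound /b/ (a consonant) → -ad → *lekogkunubad*.

lekogkunubad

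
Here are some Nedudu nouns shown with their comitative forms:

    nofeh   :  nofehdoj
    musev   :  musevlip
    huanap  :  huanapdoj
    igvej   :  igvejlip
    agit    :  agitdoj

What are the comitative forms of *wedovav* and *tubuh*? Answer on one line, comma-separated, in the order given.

The suffix is conditioned by the final consonant: -doj when the stem ends in a voiceless consonant (*nofeh*, *huanap*, *agit*); -lip when the stem ends in a voiced consonant (*musev*, *igvej*).
*wedovav*: final consonant = /v/, voiced → -lip → *wedovavlip*.
The final consonant of *tubuh* is /h/, which is voiceless, so the suffix is -doj, giving *tubuhdoj*.

wedovavlip, tubuhdoj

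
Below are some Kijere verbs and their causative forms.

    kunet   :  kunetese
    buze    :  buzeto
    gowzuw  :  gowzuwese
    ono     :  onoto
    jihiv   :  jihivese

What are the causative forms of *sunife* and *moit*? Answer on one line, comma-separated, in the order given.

sunifeto, moitese

The suffix is conditioned by the final sound: -ese when the stem ends in a consonant (*kunet*, *gowzuw*, *jihiv*); -to when the stem ends in a vowel (*buze*, *ono*).
*sunife* — final sound /e/ (a vowel) → -to → *sunifeto*.
The final sound of *moit* is /t/, which is a consonant, so the suffix is -ese, giving *moitese*.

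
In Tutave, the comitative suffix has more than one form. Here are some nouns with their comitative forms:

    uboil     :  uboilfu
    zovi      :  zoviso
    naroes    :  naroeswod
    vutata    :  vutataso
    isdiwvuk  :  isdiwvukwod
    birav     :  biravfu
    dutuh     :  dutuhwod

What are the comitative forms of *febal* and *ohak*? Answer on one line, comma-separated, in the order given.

febalfu, ohakwod

The suffix is conditioned by the final sound: -wod when the stem ends in a voiceless consonant (*naroes*, *isdiwvuk*, *dutuh*); -fu when the stem ends in a voiced consonant (*uboil*, *birav*); -so when the stem ends in a vowel (*zovi*, *vutata*).
*febal*: final sound = /l/, a voiced consonant → -fu → *febalfu*.
Since the final sound of *ohak* is /k/ (a voiceless consonant), it takes -wod, giving *ohakwod*.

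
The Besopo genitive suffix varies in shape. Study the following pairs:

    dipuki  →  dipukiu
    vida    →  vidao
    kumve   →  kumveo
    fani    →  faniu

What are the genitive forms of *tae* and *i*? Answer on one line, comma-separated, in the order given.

The suffix is conditioned by the last vowel: -u when the last vowel of the stem is a high vowel (*dipuki*, *fani*); -o when the last vowel of the stem is a non-high vowel (*vida*, *kumve*).
The last vowel of *tae* is /e/, which is a non-high vowel, so the suffix is -o, giving *taeo*.
The last vowel of *i* is /i/, which is a high vowel, so the suffix is -u, giving *iu*.

taeo, iu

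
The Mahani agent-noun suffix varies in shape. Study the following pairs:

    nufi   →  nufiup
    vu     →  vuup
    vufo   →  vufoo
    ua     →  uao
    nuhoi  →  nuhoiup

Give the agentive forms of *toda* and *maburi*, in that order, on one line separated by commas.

The alternation tracks the last vowel of the stem — -up when the last vowel of the stem is a high vowel (*nufi*, *vu*, *nuhoi*); -o when the last vowel of the stem is a non-high vowel (*vufo*, *ua*).
*toda* — last vowel /a/ (a non-high vowel) → -o → *todao*.
The last vowel of *maburi* is /i/, which is a high vowel, so the suffix is -up, giving *maburiup*.

todao, maburiup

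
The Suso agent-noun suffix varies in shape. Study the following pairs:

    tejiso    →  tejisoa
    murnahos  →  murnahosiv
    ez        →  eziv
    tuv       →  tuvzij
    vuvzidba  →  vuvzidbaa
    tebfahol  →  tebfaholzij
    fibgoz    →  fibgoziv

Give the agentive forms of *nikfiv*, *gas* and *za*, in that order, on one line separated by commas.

The pattern is sibilance of the final sound: -iv when the stem ends in a sibilant (*murnahos*, *ez*, *fibgoz*); -zij when the stem ends in a non-sibilant consonant (*tuv*, *tebfahol*); -a when the stem ends in a vowel (*tejiso*, *vuvzidba*).
*nikfiv* — final sound /v/ (a non-sibilant consonant) → -zij → *nikfivzij*.
*gas*: final sound = /s/, a sibilant → -iv → *gasiv*.
Since the final sound of *za* is /a/ (a vowel), it takes -a, giving *zaa*.

nikfivzij, gasiv, zaa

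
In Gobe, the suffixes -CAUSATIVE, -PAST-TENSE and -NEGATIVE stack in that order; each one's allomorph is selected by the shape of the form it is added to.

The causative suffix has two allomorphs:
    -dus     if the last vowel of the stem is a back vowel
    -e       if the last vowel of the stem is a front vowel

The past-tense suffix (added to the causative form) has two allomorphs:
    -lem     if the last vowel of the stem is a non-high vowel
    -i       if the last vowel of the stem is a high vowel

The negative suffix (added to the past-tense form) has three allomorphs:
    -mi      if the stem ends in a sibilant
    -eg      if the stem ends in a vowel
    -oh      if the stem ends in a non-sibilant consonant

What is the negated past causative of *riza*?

rizadusieg

Since the last vowel of *riza* is /a/ (a back vowel), it takes -dus, giving *rizadus*.
The causative form *rizadus* — last vowel /u/ (a high vowel) → -i → *rizadusi*.
Since the final sound of the past-tense form *rizadusi* is /i/ (a vowel), it takes -eg, giving *rizadusieg*.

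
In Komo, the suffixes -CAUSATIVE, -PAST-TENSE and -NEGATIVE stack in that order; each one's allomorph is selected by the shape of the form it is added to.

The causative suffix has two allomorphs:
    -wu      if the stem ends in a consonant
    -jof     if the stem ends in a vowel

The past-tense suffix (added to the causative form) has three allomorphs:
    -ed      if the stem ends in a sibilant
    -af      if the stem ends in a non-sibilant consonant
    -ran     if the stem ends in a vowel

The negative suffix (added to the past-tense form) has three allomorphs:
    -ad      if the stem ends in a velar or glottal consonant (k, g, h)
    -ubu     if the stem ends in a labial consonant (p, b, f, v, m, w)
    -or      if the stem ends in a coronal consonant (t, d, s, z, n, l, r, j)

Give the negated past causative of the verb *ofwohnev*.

The final sound of *ofwohnev* is /v/, which is a consonant, so the causative suffix is -wu, giving *ofwohnevwu*.
The causative form *ofwohnevwu* — final sound /u/ (a vowel) → -ran → *ofwohnevwuran*.
Since the final consonant of the past-tense form *ofwohnevwuran* is /n/ (coronal), it takes -or, giving *ofwohnevwuranor*.

ofwohnevwuranor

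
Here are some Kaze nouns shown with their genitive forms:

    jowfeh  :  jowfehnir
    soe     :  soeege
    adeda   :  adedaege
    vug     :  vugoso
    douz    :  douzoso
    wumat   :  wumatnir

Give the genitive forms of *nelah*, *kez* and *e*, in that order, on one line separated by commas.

Looking at the final sound of each stem: -nir when the stem ends in a voiceless consonant (*jowfeh*, *wumat*); -oso when the stem ends in a voiced consonant (*vug*, *douz*); -ege when the stem ends in a vowel (*soe*, *adeda*).
*nelah*: final sound = /h/, a voiceless consonant → -nir → *nelahnir*.
*kez* — final sound /z/ (a voiced consonant) → -oso → *kezoso*.
*e* — final sound /e/ (a vowel) → -ege → *eege*.

nelahnir, kezoso, eege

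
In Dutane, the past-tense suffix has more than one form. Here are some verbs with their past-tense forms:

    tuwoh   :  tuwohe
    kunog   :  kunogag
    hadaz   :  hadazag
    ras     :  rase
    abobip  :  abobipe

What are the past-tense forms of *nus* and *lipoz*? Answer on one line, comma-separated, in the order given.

nuse, lipozag

The suffix is conditioned by the final consonant: -e when the stem ends in a voiceless consonant (*tuwoh*, *ras*, *abobip*); -ag when the stem ends in a voiced consonant (*kunog*, *hadaz*).
*nus* — final consonant /s/ (voiceless) → -e → *nuse*.
*lipoz* — final consonant /z/ (voiced) → -ag → *lipozag*.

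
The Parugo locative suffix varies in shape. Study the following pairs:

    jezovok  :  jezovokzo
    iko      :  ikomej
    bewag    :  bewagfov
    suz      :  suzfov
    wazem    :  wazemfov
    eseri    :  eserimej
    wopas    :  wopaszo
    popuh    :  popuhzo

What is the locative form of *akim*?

akimfov

Looking at the final sound of each stem: -zo when the stem ends in a voiceless consonant (*jezovok*, *wopas*, *popuh*); -fov when the stem ends in a voiced consonant (*bewag*, *suz*, *wazem*); -mej when the stem ends in a vowel (*iko*, *eseri*).
*akim*: final sound = /m/, a voiced consonant → -fov → *akimfov*.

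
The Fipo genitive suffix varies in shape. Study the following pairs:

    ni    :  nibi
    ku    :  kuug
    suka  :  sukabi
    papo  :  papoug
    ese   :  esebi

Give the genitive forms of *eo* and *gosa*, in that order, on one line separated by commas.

eoug, gosabi

Looking at the last vowel of each stem: -ug when the last vowel of the stem is a rounded vowel (*ku*, *papo*); -bi when the last vowel of the stem is an unrounded vowel (*ni*, *suka*, *ese*).
The last vowel of *eo* is /o/, which is a rounded vowel, so the suffix is -ug, giving *eoug*.
*gosa* — last vowel /a/ (an unrounded vowel) → -bi → *gosabi*.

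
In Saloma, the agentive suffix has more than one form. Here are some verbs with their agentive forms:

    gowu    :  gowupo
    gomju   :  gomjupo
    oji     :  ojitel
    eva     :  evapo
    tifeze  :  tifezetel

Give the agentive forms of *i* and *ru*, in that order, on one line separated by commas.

The suffix is conditioned by the last vowel: -tel when the last vowel of the stem is a front vowel (*oji*, *tifeze*); -po when the last vowel of the stem is a back vowel (*gowu*, *gomju*, *eva*).
*i* — last vowel /i/ (a front vowel) → -tel → *itel*.
*ru*: last vowel = /u/, a back vowel → -po → *rupo*.

itel, rupo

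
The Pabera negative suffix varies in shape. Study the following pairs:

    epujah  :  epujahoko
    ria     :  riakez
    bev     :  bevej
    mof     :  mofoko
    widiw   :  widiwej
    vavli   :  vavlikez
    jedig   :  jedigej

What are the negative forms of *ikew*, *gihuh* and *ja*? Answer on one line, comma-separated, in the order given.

ikewej, gihuhoko, jakez

The alternation tracks the final sound of the stem — -oko when the stem ends in a voiceless consonant (*epujah*, *mof*); -ej when the stem ends in a voiced consonant (*bev*, *widiw*, *jedig*); -kez when the stem ends in a vowel (*ria*, *vavli*).
Since the final sound of *ikew* is /w/ (a voiced consonant), it takes -ej, giving *ikewej*.
*gihuh*: final sound = /h/, a voiceless consonant → -oko → *gihuhoko*.
The final sound of *ja* is /a/, which is a vowel, so the suffix is -kez, giving *jakez*.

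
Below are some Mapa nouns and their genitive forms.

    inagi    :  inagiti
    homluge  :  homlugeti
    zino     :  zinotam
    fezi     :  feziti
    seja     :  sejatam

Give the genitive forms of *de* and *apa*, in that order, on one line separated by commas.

Looking at the last vowel of each stem: -ti when the last vowel of the stem is a front vowel (*inagi*, *homluge*, *fezi*); -tam when the last vowel of the stem is a back vowel (*zino*, *seja*).
*de*: last vowel = /e/, a front vowel → -ti → *deti*.
*apa* — last vowel /a/ (a back vowel) → -tam → *apatam*.

deti, apatam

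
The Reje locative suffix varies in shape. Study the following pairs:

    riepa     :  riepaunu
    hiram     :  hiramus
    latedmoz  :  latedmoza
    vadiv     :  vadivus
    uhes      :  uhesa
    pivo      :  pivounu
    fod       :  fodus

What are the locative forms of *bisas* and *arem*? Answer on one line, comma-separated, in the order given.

The suffix is conditioned by the final sound: -a when the stem ends in a sibilant (*latedmoz*, *uhes*); -us when the stem ends in a non-sibilant consonant (*hiram*, *vadiv*, *fod*); -unu when the stem ends in a vowel (*riepa*, *pivo*).
*bisas*: final sound = /s/, a sibilant → -a → *bisasa*.
*arem*: final sound = /m/, a non-sibilant consonant → -us → *aremus*.

bisasa, aremus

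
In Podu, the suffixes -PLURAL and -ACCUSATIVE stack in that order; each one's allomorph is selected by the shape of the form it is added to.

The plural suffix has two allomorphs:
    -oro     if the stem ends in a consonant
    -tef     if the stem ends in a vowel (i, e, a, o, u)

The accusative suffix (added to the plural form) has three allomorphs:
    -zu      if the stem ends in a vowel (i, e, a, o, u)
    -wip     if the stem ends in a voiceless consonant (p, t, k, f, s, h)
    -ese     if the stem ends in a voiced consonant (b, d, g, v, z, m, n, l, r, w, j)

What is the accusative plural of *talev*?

talevorozu

Since the final sound of *talev* is /v/ (a consonant), it takes -oro, giving *talevoro*.
The final sound of the plural form *talevoro* is /o/, which is a vowel, so the accusative suffix is -zu, giving *talevorozu*.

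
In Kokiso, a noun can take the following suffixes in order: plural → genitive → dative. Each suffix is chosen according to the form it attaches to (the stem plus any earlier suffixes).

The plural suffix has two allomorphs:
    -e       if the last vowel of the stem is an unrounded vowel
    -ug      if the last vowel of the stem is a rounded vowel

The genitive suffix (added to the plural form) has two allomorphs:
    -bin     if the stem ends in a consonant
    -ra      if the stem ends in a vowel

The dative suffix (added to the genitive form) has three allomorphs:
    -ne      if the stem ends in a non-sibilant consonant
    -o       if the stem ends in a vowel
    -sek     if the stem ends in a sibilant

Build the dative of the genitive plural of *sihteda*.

*sihteda* — last vowel /a/ (an unrounded vowel) → -e → *sihtedae*.
The final sound of the plural form *sihtedae* is /e/, which is a vowel, so the genitive suffix is -ra, giving *sihtedaera*.
Since the final sound of the genitive form *sihtedaera* is /a/ (a vowel), it takes -o, giving *sihtedaerao*.

sihtedaerao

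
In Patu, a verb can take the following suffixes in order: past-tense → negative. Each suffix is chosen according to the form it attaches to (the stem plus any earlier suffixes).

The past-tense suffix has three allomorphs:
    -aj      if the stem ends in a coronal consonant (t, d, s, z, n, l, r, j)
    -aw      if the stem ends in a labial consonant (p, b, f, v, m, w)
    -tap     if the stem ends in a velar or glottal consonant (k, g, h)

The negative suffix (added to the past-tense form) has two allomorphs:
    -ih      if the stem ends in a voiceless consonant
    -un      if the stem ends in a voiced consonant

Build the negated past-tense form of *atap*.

Since the final consonant of *atap* is /p/ (labial), it takes -aw, giving *atapaw*.
The past-tense form *atapaw* — final consonant /w/ (voiced) → -un → *atapawun*.

atapawun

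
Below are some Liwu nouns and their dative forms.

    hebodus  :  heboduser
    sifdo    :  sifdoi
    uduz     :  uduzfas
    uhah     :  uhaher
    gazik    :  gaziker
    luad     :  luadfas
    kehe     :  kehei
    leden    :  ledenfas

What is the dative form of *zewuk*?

The pattern is voicing of the final sound: -er when the stem ends in a voiceless consonant (*hebodus*, *uhah*, *gazik*); -fas when the stem ends in a voiced consonant (*uduz*, *luad*, *leden*); -i when the stem ends in a vowel (*sifdo*, *kehe*).
Since the final sound of *zewuk* is /k/ (a voiceless consonant), it takes -er, giving *zewuker*.

zewuker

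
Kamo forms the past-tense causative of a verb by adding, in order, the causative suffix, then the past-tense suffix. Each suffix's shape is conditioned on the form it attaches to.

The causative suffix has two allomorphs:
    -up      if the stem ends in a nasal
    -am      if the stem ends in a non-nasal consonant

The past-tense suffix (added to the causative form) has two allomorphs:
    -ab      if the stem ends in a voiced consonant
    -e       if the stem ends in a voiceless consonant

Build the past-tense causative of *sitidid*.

Since the final consonant of *sitidid* is /d/ (non-nasal), it takes -am, giving *sitididam*.
The final consonant of the causative form *sitididam* is /m/, which is voiced, so the past-tense suffix is -ab, giving *sitididamab*.

sitididamab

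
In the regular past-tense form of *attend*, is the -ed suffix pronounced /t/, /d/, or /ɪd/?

The stem *attend* ends in /t/ or /d/.
The -ed suffix is realized as /ɪd/ after /t, d/; as /t/ after other voiceless consonants; and as /d/ after other voiced sounds.
So -ed on *attend* is pronounced /ɪd/.

/ɪd/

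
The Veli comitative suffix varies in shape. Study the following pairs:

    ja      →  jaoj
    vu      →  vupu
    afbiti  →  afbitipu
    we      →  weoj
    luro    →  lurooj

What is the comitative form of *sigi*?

The suffix is conditioned by the last vowel: -pu when the last vowel of the stem is a high vowel (*vu*, *afbiti*); -oj when the last vowel of the stem is a non-high vowel (*ja*, *we*, *luro*).
*sigi*: last vowel = /i/, a high vowel → -pu → *sigipu*.

sigipu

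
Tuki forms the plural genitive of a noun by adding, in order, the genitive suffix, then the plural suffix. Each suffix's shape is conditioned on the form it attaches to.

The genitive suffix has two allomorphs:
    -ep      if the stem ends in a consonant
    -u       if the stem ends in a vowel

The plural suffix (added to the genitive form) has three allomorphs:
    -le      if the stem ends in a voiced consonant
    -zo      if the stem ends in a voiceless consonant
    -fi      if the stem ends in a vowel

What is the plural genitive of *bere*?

bereufi

*bere* — final sound /e/ (a vowel) → -u → *bereu*.
The genitive form *bereu*: final sound = /u/, a vowel → -fi → *bereufi*.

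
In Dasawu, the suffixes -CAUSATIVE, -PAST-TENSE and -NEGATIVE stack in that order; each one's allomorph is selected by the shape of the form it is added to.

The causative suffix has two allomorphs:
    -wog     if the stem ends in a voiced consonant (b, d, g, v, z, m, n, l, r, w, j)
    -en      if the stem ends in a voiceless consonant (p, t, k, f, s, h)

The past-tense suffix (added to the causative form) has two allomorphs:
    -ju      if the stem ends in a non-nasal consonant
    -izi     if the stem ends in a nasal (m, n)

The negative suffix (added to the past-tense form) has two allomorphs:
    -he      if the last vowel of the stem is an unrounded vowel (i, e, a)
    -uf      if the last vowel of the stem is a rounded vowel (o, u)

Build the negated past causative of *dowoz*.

The final consonant of *dowoz* is /z/, which is voiced, so the causative suffix is -wog, giving *dowozwog*.
The causative form *dowozwog*: final consonant = /g/, non-nasal → -ju → *dowozwogju*.
Since the last vowel of the past-tense form *dowozwogju* is /u/ (a rounded vowel), it takes -uf, giving *dowozwogjuuf*.

dowozwogjuuf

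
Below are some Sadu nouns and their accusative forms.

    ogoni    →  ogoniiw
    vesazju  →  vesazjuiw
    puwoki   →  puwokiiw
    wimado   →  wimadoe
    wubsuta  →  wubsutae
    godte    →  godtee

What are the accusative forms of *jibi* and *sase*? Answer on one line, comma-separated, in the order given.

jibiiw, sasee

The suffix is conditioned by the last vowel: -iw when the last vowel of the stem is a high vowel (*ogoni*, *vesazju*, *puwoki*); -e when the last vowel of the stem is a non-high vowel (*wimado*, *wubsuta*, *godte*).
*jibi*: last vowel = /i/, a high vowel → -iw → *jibiiw*.
*sase* — last vowel /e/ (a non-high vowel) → -e → *sasee*.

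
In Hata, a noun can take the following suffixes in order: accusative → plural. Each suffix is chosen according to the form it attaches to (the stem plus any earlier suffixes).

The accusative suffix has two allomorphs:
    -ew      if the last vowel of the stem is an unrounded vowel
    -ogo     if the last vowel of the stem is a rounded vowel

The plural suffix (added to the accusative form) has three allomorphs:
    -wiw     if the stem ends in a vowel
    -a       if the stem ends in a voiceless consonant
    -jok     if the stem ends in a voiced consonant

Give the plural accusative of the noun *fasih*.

Since the last vowel of *fasih* is /i/ (an unrounded vowel), it takes -ew, giving *fasihew*.
The final sound of the accusative form *fasihew* is /w/, which is a voiced consonant, so the plural suffix is -jok, giving *fasihewjok*.

fasihewjok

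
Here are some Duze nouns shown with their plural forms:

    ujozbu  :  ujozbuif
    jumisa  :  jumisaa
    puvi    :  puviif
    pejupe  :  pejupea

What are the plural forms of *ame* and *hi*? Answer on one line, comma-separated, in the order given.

The alternation tracks the last vowel of the stem — -if when the last vowel of the stem is a high vowel (*ujozbu*, *puvi*); -a when the last vowel of the stem is a non-high vowel (*jumisa*, *pejupe*).
Since the last vowel of *ame* is /e/ (a non-high vowel), it takes -a, giving *amea*.
The last vowel of *hi* is /i/, which is a high vowel, so the suffix is -if, giving *hiif*.

amea, hiif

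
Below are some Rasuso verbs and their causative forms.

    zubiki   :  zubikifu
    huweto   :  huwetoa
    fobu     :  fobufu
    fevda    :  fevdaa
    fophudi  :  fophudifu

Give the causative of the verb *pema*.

pemaa

The pattern is height harmony: -fu when the last vowel of the stem is a high vowel (*zubiki*, *fobu*, *fophudi*); -a when the last vowel of the stem is a non-high vowel (*huweto*, *fevda*).
*pema*: last vowel = /a/, a non-high vowel → -a → *pemaa*.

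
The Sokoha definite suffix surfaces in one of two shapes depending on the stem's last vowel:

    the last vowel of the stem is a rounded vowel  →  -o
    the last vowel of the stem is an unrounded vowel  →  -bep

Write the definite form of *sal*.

salbep

The last vowel of *sal* is /a/, which is an unrounded vowel, so the suffix is -bep, giving *salbep*.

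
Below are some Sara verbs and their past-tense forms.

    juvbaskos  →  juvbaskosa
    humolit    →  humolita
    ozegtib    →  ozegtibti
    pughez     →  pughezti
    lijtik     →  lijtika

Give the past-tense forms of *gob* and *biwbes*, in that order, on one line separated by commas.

The suffix is conditioned by the final consonant: -a when the stem ends in a voiceless consonant (*juvbaskos*, *humolit*, *lijtik*); -ti when the stem ends in a voiced consonant (*ozegtib*, *pughez*).
Since the final consonant of *gob* is /b/ (voiced), it takes -ti, giving *gobti*.
*biwbes*: final consonant = /s/, voiceless → -a → *biwbesa*.

gobti, biwbesa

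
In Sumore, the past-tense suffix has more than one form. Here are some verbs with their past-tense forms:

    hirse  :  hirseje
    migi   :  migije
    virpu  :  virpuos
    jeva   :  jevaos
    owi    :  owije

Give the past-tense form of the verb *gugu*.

guguos

Looking at the last vowel of each stem: -je when the last vowel of the stem is a front vowel (*hirse*, *migi*, *owi*); -os when the last vowel of the stem is a back vowel (*virpu*, *jeva*).
The last vowel of *gugu* is /u/, which is a back vowel, so the suffix is -os, giving *guguos*.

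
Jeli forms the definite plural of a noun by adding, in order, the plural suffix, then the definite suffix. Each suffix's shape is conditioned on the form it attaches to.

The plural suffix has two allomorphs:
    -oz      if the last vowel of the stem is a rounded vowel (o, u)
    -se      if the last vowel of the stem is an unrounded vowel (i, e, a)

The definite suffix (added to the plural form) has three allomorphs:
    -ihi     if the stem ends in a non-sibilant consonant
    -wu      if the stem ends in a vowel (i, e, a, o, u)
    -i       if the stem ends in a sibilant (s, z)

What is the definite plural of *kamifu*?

kamifuozi

The last vowel of *kamifu* is /u/, which is a rounded vowel, so the plural suffix is -oz, giving *kamifuoz*.
The plural form *kamifuoz* — final sound /z/ (a sibilant) → -i → *kamifuozi*.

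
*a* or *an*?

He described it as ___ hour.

The indefinite article is chosen by the initial *sound* of the following word, not its spelling.
*hour* begins with the sound /aʊ/ (silent h) — a vowel sound.
So the article is *an*: He described it as an hour.

an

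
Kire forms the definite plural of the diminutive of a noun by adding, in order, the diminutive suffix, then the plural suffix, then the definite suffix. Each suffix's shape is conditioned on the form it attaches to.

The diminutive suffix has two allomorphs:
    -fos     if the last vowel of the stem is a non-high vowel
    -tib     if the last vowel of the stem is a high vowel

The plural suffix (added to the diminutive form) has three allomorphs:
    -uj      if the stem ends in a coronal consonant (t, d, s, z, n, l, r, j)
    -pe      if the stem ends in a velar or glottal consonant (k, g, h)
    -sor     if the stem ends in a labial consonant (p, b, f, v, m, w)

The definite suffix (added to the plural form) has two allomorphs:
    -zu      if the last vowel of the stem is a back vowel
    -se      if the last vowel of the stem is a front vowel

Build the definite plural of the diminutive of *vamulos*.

Since the last vowel of *vamulos* is /o/ (a non-high vowel), it takes -fos, giving *vamulosfos*.
Since the final consonant of the diminutive form *vamulosfos* is /s/ (coronal), it takes -uj, giving *vamulosfosuj*.
The plural form *vamulosfosuj* — last vowel /u/ (a back vowel) → -zu → *vamulosfosujzu*.

vamulosfosujzu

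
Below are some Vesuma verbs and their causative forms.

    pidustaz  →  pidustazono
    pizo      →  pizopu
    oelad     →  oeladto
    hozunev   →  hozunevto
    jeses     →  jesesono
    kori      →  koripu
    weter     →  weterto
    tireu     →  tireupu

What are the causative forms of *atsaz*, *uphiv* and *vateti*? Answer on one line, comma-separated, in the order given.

The alternation tracks the final sound of the stem — -ono when the stem ends in a sibilant (*pidustaz*, *jeses*); -to when the stem ends in a non-sibilant consonant (*oelad*, *hozunev*, *weter*); -pu when the stem ends in a vowel (*pizo*, *kori*, *tireu*).
*atsaz* — final sound /z/ (a sibilant) → -ono → *atsazono*.
Since the final sound of *uphiv* is /v/ (a non-sibilant consonant), it takes -to, giving *uphivto*.
Since the final sound of *vateti* is /i/ (a vowel), it takes -pu, giving *vatetipu*.

atsazono, uphivto, vatetipu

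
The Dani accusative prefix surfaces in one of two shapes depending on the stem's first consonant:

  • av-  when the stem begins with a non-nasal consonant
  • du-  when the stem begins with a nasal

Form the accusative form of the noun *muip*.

The first consonant of *muip* is /m/, which is a nasal, so the prefix is du-, giving *dumuip*.

dumuip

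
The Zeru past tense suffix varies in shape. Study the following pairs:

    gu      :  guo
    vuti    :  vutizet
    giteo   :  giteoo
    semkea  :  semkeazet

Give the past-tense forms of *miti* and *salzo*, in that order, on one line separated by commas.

The alternation tracks the last vowel of the stem — -o when the last vowel of the stem is a rounded vowel (*gu*, *giteo*); -zet when the last vowel of the stem is an unrounded vowel (*vuti*, *semkea*).
Since the last vowel of *miti* is /i/ (an unrounded vowel), it takes -zet, giving *mitizet*.
*salzo* — last vowel /o/ (a rounded vowel) → -o → *salzoo*.

mitizet, salzoo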